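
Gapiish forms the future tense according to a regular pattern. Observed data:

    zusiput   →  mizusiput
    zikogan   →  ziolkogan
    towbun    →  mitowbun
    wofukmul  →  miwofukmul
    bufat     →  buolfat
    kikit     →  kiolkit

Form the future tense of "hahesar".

haolhesar

"hahesar" has last vowel 'a'. The stems whose last vowel is 'a' (bufat → buolfat, zikogan → ziolkogan) insert -ol- after the first vowel.
The other pattern: stems whose last vowel is 'u' add the prefix mi-.
So hahesar → haolhesar.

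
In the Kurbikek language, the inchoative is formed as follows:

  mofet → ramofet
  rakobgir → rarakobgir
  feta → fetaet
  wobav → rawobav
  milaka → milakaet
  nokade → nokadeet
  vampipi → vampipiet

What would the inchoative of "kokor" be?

rakokor

"kokor" ends in a consonant. The stems ending in a consonant (rakobgir → rarakobgir, mofet → ramofet, wobav → rawobav) add the prefix ra-.
So kokor → rakokor.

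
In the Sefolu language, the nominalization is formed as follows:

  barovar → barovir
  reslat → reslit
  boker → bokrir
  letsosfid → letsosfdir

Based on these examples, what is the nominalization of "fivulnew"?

barovar and boker both end in -r yet inflect differently (barovir, bokrir), so the final letter is not what conditions the rule; the last vowel is.
"fivulnew" has last vowel 'e'. The one such stem in the data (boker → bokrir) deletes the last vowel and adds -ir (as does letsosfid), so the same rule applies.
So fivulnew → fivulnwir.

fivulnwir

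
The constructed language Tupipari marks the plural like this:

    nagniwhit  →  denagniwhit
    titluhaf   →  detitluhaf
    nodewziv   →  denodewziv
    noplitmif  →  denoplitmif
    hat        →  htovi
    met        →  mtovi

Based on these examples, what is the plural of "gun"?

gnovi

"gun" has 1 vowel. The stems with 1 vowel (hat → htovi, met → mtovi) delete the last vowel and add -ovi.
So gun → gnovi.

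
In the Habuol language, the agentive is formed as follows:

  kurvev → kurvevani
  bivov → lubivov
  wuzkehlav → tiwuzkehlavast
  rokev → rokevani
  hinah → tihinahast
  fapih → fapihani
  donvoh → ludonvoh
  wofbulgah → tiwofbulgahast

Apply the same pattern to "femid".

wuzkehlav and rokev both end in -v yet inflect differently (tiwuzkehlavast, rokevani), so the final letter is not what conditions the rule; the last vowel is.
"femid" has last vowel 'i'. The one such stem in the data (fapih → fapihani) adds -ani, so the same rule applies.
The other patterns: stems whose last vowel is 'a' add ti- … -ast around the stem; stems whose last vowel is 'o' add the prefix lu-.
So femid → femidani.

femidani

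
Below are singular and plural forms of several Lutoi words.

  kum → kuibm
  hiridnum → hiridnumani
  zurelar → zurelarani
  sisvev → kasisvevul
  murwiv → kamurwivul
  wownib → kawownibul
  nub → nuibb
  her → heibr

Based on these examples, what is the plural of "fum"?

fuibm

nub and wownib both end in -b yet inflect differently (nuibb, kawownibul), so the final letter is not what conditions the rule; the number of vowels is.
"fum" has 1 vowel. The stems with 1 vowel (her → heibr, kum → kuibm, nub → nuibb) insert -ib- after the first vowel.
So fum → fuibm.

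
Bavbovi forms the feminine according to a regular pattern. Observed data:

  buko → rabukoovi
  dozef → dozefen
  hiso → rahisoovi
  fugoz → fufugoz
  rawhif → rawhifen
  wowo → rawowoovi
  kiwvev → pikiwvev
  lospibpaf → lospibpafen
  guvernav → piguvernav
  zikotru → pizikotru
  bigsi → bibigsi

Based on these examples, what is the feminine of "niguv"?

piniguv

kiwvev and dozef both have last vowel 'e' yet inflect differently (pikiwvev, dozefen), so the last vowel is not what conditions the rule; the final letter is.
"niguv" ends in -v. The stems ending in -v (guvernav → piguvernav, kiwvev → pikiwvev) add the prefix pi-.
So niguv → piniguv.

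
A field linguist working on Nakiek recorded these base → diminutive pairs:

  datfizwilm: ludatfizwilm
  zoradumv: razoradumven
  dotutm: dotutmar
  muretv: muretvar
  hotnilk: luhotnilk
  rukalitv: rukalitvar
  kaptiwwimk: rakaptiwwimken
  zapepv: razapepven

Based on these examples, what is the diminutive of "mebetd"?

mebetdar

datfizwilm and dotutm both end in -m yet inflect differently (ludatfizwilm, dotutmar), so the final letter is not what conditions the rule; the second-to-last letter is.
"mebetd" has second-to-last letter 't'. The stems whose second-to-last letter is 't' (rukalitv → rukalitvar, dotutm → dotutmar, muretv → muretvar) add -ar.
The other patterns: stems whose second-to-last letter is 'l' add the prefix lu-; stems whose second-to-last letter is 'm' or 'p' add ra- … -en around the stem.
So mebetd → mebetdar.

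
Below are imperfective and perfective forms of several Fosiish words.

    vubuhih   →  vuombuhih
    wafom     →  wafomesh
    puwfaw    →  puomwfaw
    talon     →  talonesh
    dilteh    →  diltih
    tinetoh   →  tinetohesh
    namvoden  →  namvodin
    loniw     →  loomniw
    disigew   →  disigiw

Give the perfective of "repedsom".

vubuhih and dilteh both end in -h yet inflect differently (vuombuhih, diltih), so the final letter is not what conditions the rule; the last vowel is.
"repedsom" has last vowel 'o'. The stems whose last vowel is 'o' (tinetoh → tinetohesh, talon → talonesh, wafom → wafomesh) add -esh.
So repedsom → repedsomesh.

repedsomesh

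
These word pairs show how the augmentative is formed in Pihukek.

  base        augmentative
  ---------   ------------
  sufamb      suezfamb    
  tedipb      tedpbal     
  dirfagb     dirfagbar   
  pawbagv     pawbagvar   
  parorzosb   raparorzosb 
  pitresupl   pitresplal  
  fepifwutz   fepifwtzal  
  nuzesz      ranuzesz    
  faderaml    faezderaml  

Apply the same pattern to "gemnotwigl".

"gemnotwigl" has second-to-last letter 'g'. The stems whose second-to-last letter is 'g' (dirfagb → dirfagbar, pawbagv → pawbagvar) add -ar.
The other patterns: stems whose second-to-last letter is 'm' insert -ez- after the first vowel; stems whose second-to-last letter is 's' add the prefix ra-; stems whose second-to-last letter is 'p' or 't' delete the last vowel and add -al.
So gemnotwigl → gemnotwiglar.

gemnotwiglar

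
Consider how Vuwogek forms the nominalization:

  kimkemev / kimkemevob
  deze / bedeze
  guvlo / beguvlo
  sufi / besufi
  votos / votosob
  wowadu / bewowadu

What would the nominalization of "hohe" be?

behohe

guvlo and votos both have last vowel 'o' yet inflect differently (beguvlo, votosob), so the last vowel is not what conditions the rule; whether the stem ends in a vowel or a consonant is.
"hohe" ends in a vowel. The stems ending in a vowel (wowadu → bewowadu, deze → bedeze, sufi → besufi) add the prefix be-.
So hohe → behohe.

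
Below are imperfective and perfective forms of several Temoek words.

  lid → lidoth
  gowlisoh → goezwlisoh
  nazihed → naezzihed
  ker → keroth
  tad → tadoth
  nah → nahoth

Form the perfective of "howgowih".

hoezwgowih

lid and nazihed both end in -d yet inflect differently (lidoth, naezzihed), so the final letter is not what conditions the rule; the number of vowels is.
"howgowih" has 3 vowels. The stems with 3 vowels (nazihed → naezzihed, gowlisoh → goezwlisoh) insert -ez- after the first vowel.
So howgowih → hoezwgowih.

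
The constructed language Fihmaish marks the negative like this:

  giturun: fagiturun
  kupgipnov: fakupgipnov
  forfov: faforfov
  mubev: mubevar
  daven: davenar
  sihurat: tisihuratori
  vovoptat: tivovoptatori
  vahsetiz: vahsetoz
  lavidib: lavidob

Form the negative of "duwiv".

kupgipnov and mubev both end in -v yet inflect differently (fakupgipnov, mubevar), so the final letter is not what conditions the rule; the last vowel is.
"duwiv" has last vowel 'i'. The stems whose last vowel is 'i' (vahsetiz → vahsetoz, lavidib → lavidob) change the last vowel to 'o'.
So duwiv → duwov.

duwov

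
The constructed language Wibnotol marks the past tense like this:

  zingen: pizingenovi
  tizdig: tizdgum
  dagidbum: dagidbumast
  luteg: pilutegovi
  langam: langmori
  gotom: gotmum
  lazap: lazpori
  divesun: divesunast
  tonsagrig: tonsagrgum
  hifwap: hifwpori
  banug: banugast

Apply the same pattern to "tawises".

pitawisesovi

dagidbum and langam both end in -m yet inflect differently (dagidbumast, langmori), so the final letter is not what conditions the rule; the last vowel is.
"tawises" has last vowel 'e'. The stems whose last vowel is 'e' (luteg → pilutegovi, zingen → pizingenovi) add pi- … -ovi around the stem.
The other patterns: stems whose last vowel is 'u' add -ast; stems whose last vowel is 'a' delete the last vowel and add -ori; stems whose last vowel is 'i' or 'o' delete the last vowel and add -um.
So tawises → pitawisesovi.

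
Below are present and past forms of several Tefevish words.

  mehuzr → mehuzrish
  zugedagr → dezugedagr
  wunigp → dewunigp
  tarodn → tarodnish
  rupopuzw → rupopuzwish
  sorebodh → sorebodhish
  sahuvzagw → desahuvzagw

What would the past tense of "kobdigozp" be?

kobdigozpish

zugedagr and mehuzr both end in -r yet inflect differently (dezugedagr, mehuzrish), so the final letter is not what conditions the rule; the second-to-last letter is.
"kobdigozp" has second-to-last letter 'z'. The stems whose second-to-last letter is 'z' (mehuzr → mehuzrish, rupopuzw → rupopuzwish) add -ish.
So kobdigozp → kobdigozpish.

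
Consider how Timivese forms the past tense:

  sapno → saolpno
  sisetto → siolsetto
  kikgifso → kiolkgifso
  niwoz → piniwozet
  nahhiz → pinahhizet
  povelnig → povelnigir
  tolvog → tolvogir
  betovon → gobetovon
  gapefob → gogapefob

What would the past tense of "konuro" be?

koolnuro

sapno and niwoz both have last vowel 'o' yet inflect differently (saolpno, piniwozet), so the last vowel is not what conditions the rule; the final letter is.
"konuro" ends in -o. The stems ending in -o (sapno → saolpno, sisetto → siolsetto, kikgifso → kiolkgifso) insert -ol- after the first vowel.
So konuro → koolnuro.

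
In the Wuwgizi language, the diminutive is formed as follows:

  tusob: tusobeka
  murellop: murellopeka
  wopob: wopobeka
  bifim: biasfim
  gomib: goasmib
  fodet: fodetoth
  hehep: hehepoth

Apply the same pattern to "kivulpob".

kivulpobeka

tusob and gomib both end in -b yet inflect differently (tusobeka, goasmib), so the final letter is not what conditions the rule; the last vowel is.
"kivulpob" has last vowel 'o'. The stems whose last vowel is 'o' (tusob → tusobeka, murellop → murellopeka, wopob → wopobeka) add -eka.
The other patterns: stems whose last vowel is 'i' insert -as- after the first vowel; stems whose last vowel is 'e' add -oth.
So kivulpob → kivulpobeka.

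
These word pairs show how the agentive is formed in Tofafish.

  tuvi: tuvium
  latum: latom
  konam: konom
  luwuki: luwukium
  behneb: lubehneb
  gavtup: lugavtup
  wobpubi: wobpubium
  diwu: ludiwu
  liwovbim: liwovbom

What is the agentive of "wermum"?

liwovbim and wobpubi both have last vowel 'i' yet inflect differently (liwovbom, wobpubium), so the last vowel is not what conditions the rule; the final letter is.
"wermum" ends in -m. The stems ending in -m (liwovbim → liwovbom, konam → konom, latum → latom) change the last vowel to 'o'.
The other patterns: stems ending in -i add -um; stems ending in -b, -p or -u add the prefix lu-.
So wermum → wermom.

wermom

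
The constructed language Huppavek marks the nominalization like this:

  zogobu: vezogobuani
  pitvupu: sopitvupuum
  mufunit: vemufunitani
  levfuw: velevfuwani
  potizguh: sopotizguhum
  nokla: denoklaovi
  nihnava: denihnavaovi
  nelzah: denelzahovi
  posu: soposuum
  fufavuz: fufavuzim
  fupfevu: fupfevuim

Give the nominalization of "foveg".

fovegim

fupfevu and posu both end in -u yet inflect differently (fupfevuim, soposuum), so the final letter is not what conditions the rule; the first letter is.
"foveg" begins with f-. The stems beginning with f- (fufavuz → fufavuzim, fupfevu → fupfevuim) add -im.
So foveg → fovegim.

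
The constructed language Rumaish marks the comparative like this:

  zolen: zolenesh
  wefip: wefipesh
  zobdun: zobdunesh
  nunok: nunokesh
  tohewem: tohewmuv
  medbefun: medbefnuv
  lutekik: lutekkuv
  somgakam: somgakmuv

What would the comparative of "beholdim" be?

zolen and medbefun both end in -n yet inflect differently (zolenesh, medbefnuv), so the final letter is not what conditions the rule; the number of vowels is.
"beholdim" has 3 vowels. The stems with 3 vowels (tohewem → tohewmuv, medbefun → medbefnuv, lutekik → lutekkuv) delete the last vowel and add -uv.
So beholdim → beholdmuv.

beholdmuv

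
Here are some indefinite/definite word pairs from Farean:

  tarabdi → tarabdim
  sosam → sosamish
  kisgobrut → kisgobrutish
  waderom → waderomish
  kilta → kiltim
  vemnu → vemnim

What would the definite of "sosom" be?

vemnu and kisgobrut both have last vowel 'u' yet inflect differently (vemnim, kisgobrutish), so the last vowel is not what conditions the rule; whether the stem ends in a vowel or a consonant is.
"sosom" ends in a consonant. The stems ending in a consonant (kisgobrut → kisgobrutish, waderom → waderomish, sosam → sosamish) add -ish.
The other pattern: stems ending in a vowel drop the final letter and add -im.
So sosom → sosomish.

sosomish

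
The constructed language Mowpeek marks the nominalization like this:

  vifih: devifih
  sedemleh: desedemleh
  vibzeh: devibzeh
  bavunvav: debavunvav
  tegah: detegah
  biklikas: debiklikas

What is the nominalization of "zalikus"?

dezalikus

Every pair shown (vifih → devifih, sedemleh → desedemleh, vibzeh → devibzeh, …) follows the same rule: add the prefix de-.
So zalikus → dezalikus.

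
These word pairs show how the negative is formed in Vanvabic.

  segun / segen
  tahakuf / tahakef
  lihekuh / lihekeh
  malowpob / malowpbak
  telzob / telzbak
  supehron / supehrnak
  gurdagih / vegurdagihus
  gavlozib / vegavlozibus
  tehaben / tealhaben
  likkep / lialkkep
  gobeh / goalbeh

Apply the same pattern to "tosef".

segun and supehron both end in -n yet inflect differently (segen, supehrnak), so the final letter is not what conditions the rule; the last vowel is.
"tosef" has last vowel 'e'. The stems whose last vowel is 'e' (tehaben → tealhaben, likkep → lialkkep, gobeh → goalbeh) insert -al- after the first vowel.
The other patterns: stems whose last vowel is 'u' change the last vowel to 'e'; stems whose last vowel is 'o' delete the last vowel and add -ak; stems whose last vowel is 'i' add ve- … -us around the stem.
So tosef → toalsef.

toalsef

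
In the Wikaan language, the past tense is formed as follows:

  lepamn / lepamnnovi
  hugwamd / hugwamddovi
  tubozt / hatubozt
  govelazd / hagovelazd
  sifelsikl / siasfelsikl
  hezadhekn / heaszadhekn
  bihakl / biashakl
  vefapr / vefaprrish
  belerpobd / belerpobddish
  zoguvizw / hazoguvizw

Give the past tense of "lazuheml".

lazuhemllovi

govelazd and belerpobd both end in -d yet inflect differently (hagovelazd, belerpobddish), so the final letter is not what conditions the rule; the second-to-last letter is.
"lazuheml" has second-to-last letter 'm'. The stems whose second-to-last letter is 'm' (hugwamd → hugwamddovi, lepamn → lepamnnovi) double the final consonant and add -ovi.
So lazuheml → lazuhemllovi.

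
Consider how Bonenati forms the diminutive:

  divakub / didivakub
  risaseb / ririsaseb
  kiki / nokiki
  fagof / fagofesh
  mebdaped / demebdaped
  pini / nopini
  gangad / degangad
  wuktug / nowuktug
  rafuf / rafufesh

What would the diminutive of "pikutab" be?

pipikutab

wuktug and rafuf both have last vowel 'u' yet inflect differently (nowuktug, rafufesh), so the last vowel is not what conditions the rule; the final letter is.
"pikutab" ends in -b. The stems ending in -b (risaseb → ririsaseb, divakub → didivakub) repeat the first consonant+vowel as a prefix.
So pikutab → pipikutab.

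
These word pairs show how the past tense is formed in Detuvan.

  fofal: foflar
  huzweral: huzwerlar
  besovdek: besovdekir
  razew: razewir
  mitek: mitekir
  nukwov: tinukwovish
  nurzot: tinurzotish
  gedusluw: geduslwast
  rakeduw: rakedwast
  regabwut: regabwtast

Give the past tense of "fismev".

razew and gedusluw both end in -w yet inflect differently (razewir, geduslwast), so the final letter is not what conditions the rule; the last vowel is.
"fismev" has last vowel 'e'. The stems whose last vowel is 'e' (besovdek → besovdekir, razew → razewir, mitek → mitekir) add -ir.
The other patterns: stems whose last vowel is 'a' delete the last vowel and add -ar; stems whose last vowel is 'o' add ti- … -ish around the stem; stems whose last vowel is 'u' delete the last vowel and add -ast.
So fismev → fismevir.

fismevir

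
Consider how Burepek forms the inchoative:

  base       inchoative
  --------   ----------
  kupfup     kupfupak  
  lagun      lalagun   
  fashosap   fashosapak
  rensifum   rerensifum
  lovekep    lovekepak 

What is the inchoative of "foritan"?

foforitan

"foritan" ends in -n. The one such stem in the data (lagun → lalagun) repeats the first consonant+vowel as a prefix (as does rensifum), so the same rule applies.
So foritan → foforitan.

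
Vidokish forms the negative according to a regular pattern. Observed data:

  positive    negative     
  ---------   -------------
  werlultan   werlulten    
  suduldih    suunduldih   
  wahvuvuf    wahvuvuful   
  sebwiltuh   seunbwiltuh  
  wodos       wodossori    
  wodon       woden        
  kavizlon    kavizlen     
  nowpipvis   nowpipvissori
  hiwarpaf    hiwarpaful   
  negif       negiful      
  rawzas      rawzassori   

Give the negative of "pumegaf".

rawzas and hiwarpaf both have last vowel 'a' yet inflect differently (rawzassori, hiwarpaful), so the last vowel is not what conditions the rule; the final letter is.
"pumegaf" ends in -f. The stems ending in -f (wahvuvuf → wahvuvuful, hiwarpaf → hiwarpaful, negif → negiful) add -ul.
So pumegaf → pumegaful.

pumegaful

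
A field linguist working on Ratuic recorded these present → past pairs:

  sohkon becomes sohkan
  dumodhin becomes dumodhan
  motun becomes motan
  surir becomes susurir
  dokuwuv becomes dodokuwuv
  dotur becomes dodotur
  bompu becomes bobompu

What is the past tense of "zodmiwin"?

dumodhin and surir both have last vowel 'i' yet inflect differently (dumodhan, susurir), so the last vowel is not what conditions the rule; the final letter is.
"zodmiwin" ends in -n. The stems ending in -n (sohkon → sohkan, dumodhin → dumodhan, motun → motan) change the last vowel to 'a'.
The other pattern: stems ending in -r, -u or -v repeat the first consonant+vowel as a prefix.
So zodmiwin → zodmiwan.

zodmiwan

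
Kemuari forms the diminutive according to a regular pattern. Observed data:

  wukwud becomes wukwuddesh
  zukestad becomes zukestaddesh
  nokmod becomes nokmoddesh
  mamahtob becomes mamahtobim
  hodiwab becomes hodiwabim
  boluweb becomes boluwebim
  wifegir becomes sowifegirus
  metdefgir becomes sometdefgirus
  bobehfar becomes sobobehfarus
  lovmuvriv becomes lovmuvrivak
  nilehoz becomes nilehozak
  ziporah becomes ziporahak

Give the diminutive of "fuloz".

nokmod and mamahtob both have last vowel 'o' yet inflect differently (nokmoddesh, mamahtobim), so the last vowel is not what conditions the rule; the final letter is.
"fuloz" ends in -z. The one such stem in the data (nilehoz → nilehozak) adds -ak, so the same rule applies.
The other patterns: stems ending in -d double the final consonant and add -esh; stems ending in -b add -im; stems ending in -r add so- … -us around the stem.
So fuloz → fulozak.

fulozak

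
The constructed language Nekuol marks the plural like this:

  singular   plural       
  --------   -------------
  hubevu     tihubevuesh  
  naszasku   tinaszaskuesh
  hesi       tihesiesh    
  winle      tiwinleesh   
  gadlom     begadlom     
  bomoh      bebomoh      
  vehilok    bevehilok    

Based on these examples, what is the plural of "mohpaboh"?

bemohpaboh

hesi and gadlom both have 2 vowels yet inflect differently (tihesiesh, begadlom), so the number of vowels is not what conditions the rule; whether the stem ends in a vowel or a consonant is.
"mohpaboh" ends in a consonant. The stems ending in a consonant (gadlom → begadlom, bomoh → bebomoh, vehilok → bevehilok) add the prefix be-.
So mohpaboh → bemohpaboh.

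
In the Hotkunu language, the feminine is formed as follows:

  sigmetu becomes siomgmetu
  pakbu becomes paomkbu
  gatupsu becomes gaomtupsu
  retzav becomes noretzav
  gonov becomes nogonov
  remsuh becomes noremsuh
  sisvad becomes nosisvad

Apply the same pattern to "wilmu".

sigmetu and remsuh both have last vowel 'u' yet inflect differently (siomgmetu, noremsuh), so the last vowel is not what conditions the rule; the final letter is.
"wilmu" ends in -u. The stems ending in -u (sigmetu → siomgmetu, pakbu → paomkbu, gatupsu → gaomtupsu) insert -om- after the first vowel.
The other pattern: stems ending in -d, -h or -v add the prefix no-.
So wilmu → wiomlmu.

wiomlmu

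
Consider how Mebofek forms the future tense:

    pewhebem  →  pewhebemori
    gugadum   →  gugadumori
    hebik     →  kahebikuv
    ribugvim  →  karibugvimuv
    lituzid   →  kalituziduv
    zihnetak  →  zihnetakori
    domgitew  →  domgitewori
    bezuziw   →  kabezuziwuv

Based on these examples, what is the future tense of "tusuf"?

tusufori

hebik and zihnetak both end in -k yet inflect differently (kahebikuv, zihnetakori), so the final letter is not what conditions the rule; the last vowel is.
"tusuf" has last vowel 'u'. The one such stem in the data (gugadum → gugadumori) adds -ori, so the same rule applies.
The other pattern: stems whose last vowel is 'i' add ka- … -uv around the stem.
So tusuf → tusufori.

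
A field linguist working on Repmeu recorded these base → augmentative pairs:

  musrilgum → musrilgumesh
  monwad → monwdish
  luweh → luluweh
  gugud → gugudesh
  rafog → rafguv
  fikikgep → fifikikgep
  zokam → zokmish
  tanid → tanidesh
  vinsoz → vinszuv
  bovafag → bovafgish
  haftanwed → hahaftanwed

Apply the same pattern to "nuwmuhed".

haftanwed and monwad both end in -d yet inflect differently (hahaftanwed, monwdish), so the final letter is not what conditions the rule; the last vowel is.
"nuwmuhed" has last vowel 'e'. The stems whose last vowel is 'e' (haftanwed → hahaftanwed, fikikgep → fifikikgep, luweh → luluweh) repeat the first consonant+vowel as a prefix.
The other patterns: stems whose last vowel is 'a' delete the last vowel and add -ish; stems whose last vowel is 'o' delete the last vowel and add -uv; stems whose last vowel is 'i' or 'u' add -esh.
So nuwmuhed → nunuwmuhed.

nunuwmuhed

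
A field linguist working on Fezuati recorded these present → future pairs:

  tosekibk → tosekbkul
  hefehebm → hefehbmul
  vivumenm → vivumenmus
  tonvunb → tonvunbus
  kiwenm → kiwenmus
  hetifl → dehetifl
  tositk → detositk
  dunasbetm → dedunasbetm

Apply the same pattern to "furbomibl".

hefehebm and vivumenm both end in -m yet inflect differently (hefehbmul, vivumenmus), so the final letter is not what conditions the rule; the second-to-last letter is.
"furbomibl" has second-to-last letter 'b'. The stems whose second-to-last letter is 'b' (tosekibk → tosekbkul, hefehebm → hefehbmul) delete the last vowel and add -ul.
So furbomibl → furbomblul.

furbomblul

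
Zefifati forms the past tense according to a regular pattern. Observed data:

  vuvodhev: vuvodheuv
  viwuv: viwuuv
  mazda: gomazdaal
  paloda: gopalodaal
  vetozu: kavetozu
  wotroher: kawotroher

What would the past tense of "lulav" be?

viwuv and vetozu both have last vowel 'u' yet inflect differently (viwuuv, kavetozu), so the last vowel is not what conditions the rule; the final letter is.
"lulav" ends in -v. The stems ending in -v (vuvodhev → vuvodheuv, viwuv → viwuuv) drop the final letter and add -uv.
The other patterns: stems ending in -a add go- … -al around the stem; stems ending in -r or -u add the prefix ka-.
So lulav → lulauv.

lulauv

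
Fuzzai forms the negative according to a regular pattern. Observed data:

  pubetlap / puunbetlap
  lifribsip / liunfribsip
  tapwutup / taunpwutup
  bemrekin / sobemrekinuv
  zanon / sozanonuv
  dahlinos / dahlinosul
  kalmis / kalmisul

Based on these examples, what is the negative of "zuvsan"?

kalmis and lifribsip both have last vowel 'i' yet inflect differently (kalmisul, liunfribsip), so the last vowel is not what conditions the rule; the final letter is.
"zuvsan" ends in -n. The stems ending in -n (bemrekin → sobemrekinuv, zanon → sozanonuv) add so- … -uv around the stem.
So zuvsan → sozuvsanuv.

sozuvsanuv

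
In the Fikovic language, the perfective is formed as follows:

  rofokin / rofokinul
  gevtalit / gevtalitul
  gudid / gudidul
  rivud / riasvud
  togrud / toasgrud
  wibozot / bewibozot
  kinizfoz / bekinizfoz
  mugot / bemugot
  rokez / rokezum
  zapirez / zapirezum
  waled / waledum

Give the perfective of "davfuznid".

"davfuznid" has last vowel 'i'. The stems whose last vowel is 'i' (rofokin → rofokinul, gevtalit → gevtalitul, gudid → gudidul) add -ul.
So davfuznid → davfuznidul.

davfuznidul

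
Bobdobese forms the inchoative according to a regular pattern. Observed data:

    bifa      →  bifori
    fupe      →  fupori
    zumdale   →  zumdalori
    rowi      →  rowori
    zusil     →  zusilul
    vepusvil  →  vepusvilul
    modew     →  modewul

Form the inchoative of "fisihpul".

modew and fupe both have last vowel 'e' yet inflect differently (modewul, fupori), so the last vowel is not what conditions the rule; whether the stem ends in a vowel or a consonant is.
"fisihpul" ends in a consonant. The stems ending in a consonant (zusil → zusilul, modew → modewul, vepusvil → vepusvilul) add -ul.
So fisihpul → fisihpulul.

fisihpulul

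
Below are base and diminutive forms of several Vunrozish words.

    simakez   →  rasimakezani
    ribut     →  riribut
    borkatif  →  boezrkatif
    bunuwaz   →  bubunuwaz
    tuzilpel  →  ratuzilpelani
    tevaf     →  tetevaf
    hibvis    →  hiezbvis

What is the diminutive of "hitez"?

rahitezani

simakez and bunuwaz both end in -z yet inflect differently (rasimakezani, bubunuwaz), so the final letter is not what conditions the rule; the last vowel is.
"hitez" has last vowel 'e'. The stems whose last vowel is 'e' (tuzilpel → ratuzilpelani, simakez → rasimakezani) add ra- … -ani around the stem.
The other patterns: stems whose last vowel is 'i' insert -ez- after the first vowel; stems whose last vowel is 'a' or 'u' repeat the first consonant+vowel as a prefix.
So hitez → rahitezani.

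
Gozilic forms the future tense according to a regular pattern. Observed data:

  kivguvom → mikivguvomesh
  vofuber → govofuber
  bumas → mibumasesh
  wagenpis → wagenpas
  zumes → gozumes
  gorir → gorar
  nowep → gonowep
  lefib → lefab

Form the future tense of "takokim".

takokam

"takokim" has last vowel 'i'. The stems whose last vowel is 'i' (lefib → lefab, wagenpis → wagenpas, gorir → gorar) change the last vowel to 'a'.
The other patterns: stems whose last vowel is 'e' add the prefix go-; stems whose last vowel is 'a' or 'o' add mi- … -esh around the stem.
So takokim → takokam.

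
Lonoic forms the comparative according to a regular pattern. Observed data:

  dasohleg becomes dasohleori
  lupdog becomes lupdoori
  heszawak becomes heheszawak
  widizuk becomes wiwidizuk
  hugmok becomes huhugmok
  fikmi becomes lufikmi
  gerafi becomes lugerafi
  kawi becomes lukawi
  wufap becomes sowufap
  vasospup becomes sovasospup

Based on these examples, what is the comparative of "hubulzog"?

hubulzoori

"hubulzog" ends in -g. The stems ending in -g (dasohleg → dasohleori, lupdog → lupdoori) drop the final letter and add -ori.
So hubulzog → hubulzoori.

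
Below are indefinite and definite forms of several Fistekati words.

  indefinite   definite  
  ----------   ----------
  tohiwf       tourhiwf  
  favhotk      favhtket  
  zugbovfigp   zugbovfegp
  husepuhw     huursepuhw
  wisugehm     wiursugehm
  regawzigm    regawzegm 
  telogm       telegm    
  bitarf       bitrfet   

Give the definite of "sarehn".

telogm and wisugehm both end in -m yet inflect differently (telegm, wiursugehm), so the final letter is not what conditions the rule; the second-to-last letter is.
"sarehn" has second-to-last letter 'h'. The stems whose second-to-last letter is 'h' (husepuhw → huursepuhw, wisugehm → wiursugehm) insert -ur- after the first vowel.
So sarehn → saurrehn.

saurrehn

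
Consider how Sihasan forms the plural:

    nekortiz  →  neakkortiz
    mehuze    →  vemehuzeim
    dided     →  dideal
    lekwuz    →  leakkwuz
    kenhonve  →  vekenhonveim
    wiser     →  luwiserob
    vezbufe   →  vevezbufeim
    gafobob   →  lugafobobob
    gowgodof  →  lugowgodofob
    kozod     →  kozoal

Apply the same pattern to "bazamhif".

dided and mehuze both have last vowel 'e' yet inflect differently (dideal, vemehuzeim), so the last vowel is not what conditions the rule; the final letter is.
"bazamhif" ends in -f. The one such stem in the data (gowgodof → lugowgodofob) adds lu- … -ob around the stem, so the same rule applies.
The other patterns: stems ending in -z insert -ak- after the first vowel; stems ending in -d drop the final letter and add -al; stems ending in -e add ve- … -im around the stem.
So bazamhif → lubazamhifob.

lubazamhifob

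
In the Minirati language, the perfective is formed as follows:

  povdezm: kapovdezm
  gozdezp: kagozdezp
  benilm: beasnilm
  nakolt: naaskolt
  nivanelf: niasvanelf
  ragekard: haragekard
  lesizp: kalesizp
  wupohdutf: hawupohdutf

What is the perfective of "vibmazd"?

kavibmazd

"vibmazd" has second-to-last letter 'z'. The stems whose second-to-last letter is 'z' (povdezm → kapovdezm, gozdezp → kagozdezp, lesizp → kalesizp) add the prefix ka-.
So vibmazd → kavibmazd.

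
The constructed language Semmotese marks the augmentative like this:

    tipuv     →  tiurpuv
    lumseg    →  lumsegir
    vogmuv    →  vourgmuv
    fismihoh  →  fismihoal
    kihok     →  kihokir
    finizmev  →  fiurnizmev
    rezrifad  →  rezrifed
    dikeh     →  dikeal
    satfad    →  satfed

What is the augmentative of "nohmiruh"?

nohmirual

finizmev and dikeh both have last vowel 'e' yet inflect differently (fiurnizmev, dikeal), so the last vowel is not what conditions the rule; the final letter is.
"nohmiruh" ends in -h. The stems ending in -h (dikeh → dikeal, fismihoh → fismihoal) drop the final letter and add -al.
The other patterns: stems ending in -v insert -ur- after the first vowel; stems ending in -d change the last vowel to 'e'; stems ending in -g or -k add -ir.
So nohmiruh → nohmirual.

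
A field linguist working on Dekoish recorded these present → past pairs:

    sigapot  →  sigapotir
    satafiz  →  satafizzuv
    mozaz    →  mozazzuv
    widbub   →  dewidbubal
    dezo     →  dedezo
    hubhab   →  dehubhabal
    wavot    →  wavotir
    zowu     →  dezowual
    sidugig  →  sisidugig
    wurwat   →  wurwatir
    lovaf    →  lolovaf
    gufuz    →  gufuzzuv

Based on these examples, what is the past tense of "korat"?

koratir

hubhab and wurwat both have last vowel 'a' yet inflect differently (dehubhabal, wurwatir), so the last vowel is not what conditions the rule; the final letter is.
"korat" ends in -t. The stems ending in -t (wurwat → wurwatir, wavot → wavotir, sigapot → sigapotir) add -ir.
The other patterns: stems ending in -b or -u add de- … -al around the stem; stems ending in -z double the final consonant and add -uv; stems ending in -f, -g or -o repeat the first consonant+vowel as a prefix.
So korat → koratir.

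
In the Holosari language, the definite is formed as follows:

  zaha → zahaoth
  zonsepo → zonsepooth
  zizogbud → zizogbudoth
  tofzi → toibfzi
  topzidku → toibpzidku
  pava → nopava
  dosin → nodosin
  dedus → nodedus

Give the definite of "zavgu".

zavguoth

zaha and pava both end in -a yet inflect differently (zahaoth, nopava), so the final letter is not what conditions the rule; the first letter is.
"zavgu" begins with z-. The stems beginning with z- (zaha → zahaoth, zonsepo → zonsepooth, zizogbud → zizogbudoth) add -oth.
So zavgu → zavguoth.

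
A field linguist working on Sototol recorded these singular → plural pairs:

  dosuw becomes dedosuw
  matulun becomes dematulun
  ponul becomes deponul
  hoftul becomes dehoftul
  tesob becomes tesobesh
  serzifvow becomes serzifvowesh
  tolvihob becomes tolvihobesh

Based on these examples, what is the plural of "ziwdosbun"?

"ziwdosbun" has last vowel 'u'. The stems whose last vowel is 'u' (dosuw → dedosuw, matulun → dematulun, ponul → deponul) add the prefix de-.
The other pattern: stems whose last vowel is 'o' add -esh.
So ziwdosbun → deziwdosbun.

deziwdosbun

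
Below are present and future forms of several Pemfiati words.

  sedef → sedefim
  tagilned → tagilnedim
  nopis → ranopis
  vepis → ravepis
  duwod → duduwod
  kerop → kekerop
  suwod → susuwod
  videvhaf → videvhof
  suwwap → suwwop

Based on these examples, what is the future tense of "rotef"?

rotefim

"rotef" has last vowel 'e'. The stems whose last vowel is 'e' (sedef → sedefim, tagilned → tagilnedim) add -im.
The other patterns: stems whose last vowel is 'i' add the prefix ra-; stems whose last vowel is 'o' repeat the first consonant+vowel as a prefix; stems whose last vowel is 'a' change the last vowel to 'o'.
So rotef → rotefim.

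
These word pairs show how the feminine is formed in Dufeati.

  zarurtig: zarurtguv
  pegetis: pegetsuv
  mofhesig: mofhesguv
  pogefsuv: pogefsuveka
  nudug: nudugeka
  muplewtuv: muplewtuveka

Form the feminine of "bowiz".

bowzuv

"bowiz" has last vowel 'i'. The stems whose last vowel is 'i' (zarurtig → zarurtguv, pegetis → pegetsuv, mofhesig → mofhesguv) delete the last vowel and add -uv.
The other pattern: stems whose last vowel is 'u' add -eka.
So bowiz → bowzuv.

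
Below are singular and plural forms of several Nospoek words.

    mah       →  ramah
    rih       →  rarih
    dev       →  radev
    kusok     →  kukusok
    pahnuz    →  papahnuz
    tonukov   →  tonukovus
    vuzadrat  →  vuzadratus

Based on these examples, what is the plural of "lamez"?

dev and tonukov both end in -v yet inflect differently (radev, tonukovus), so the final letter is not what conditions the rule; the number of vowels is.
"lamez" has 2 vowels. The stems with 2 vowels (kusok → kukusok, pahnuz → papahnuz) repeat the first consonant+vowel as a prefix.
So lamez → lalamez.

lalamez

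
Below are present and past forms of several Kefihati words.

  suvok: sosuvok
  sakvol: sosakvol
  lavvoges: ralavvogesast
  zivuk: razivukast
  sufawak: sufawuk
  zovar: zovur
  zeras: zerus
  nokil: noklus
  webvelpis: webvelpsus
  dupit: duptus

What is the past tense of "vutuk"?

suvok and zivuk both end in -k yet inflect differently (sosuvok, razivukast), so the final letter is not what conditions the rule; the last vowel is.
"vutuk" has last vowel 'u'. The one such stem in the data (zivuk → razivukast) adds ra- … -ast around the stem, so the same rule applies.
The other patterns: stems whose last vowel is 'o' add the prefix so-; stems whose last vowel is 'a' change the last vowel to 'u'; stems whose last vowel is 'i' delete the last vowel and add -us.
So vutuk → ravutukast.

ravutukast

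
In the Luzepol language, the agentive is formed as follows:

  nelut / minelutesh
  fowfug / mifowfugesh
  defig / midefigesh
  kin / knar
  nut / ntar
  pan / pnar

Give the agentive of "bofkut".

"bofkut" has 2 vowels. The stems with 2 vowels (defig → midefigesh, fowfug → mifowfugesh, nelut → minelutesh) add mi- … -esh around the stem.
The other pattern: stems with 1 vowel delete the last vowel and add -ar.
So bofkut → mibofkutesh.

mibofkutesh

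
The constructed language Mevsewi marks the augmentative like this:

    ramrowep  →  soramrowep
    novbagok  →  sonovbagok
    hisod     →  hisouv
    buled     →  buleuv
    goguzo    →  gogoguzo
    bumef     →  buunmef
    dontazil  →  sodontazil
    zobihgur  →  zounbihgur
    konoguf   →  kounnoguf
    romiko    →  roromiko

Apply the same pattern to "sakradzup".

sosakradzup

bumef and buled both have last vowel 'e' yet inflect differently (buunmef, buleuv), so the last vowel is not what conditions the rule; the final letter is.
"sakradzup" ends in -p. The one such stem in the data (ramrowep → soramrowep) adds the prefix so-, so the same rule applies.
So sakradzup → sosakradzup.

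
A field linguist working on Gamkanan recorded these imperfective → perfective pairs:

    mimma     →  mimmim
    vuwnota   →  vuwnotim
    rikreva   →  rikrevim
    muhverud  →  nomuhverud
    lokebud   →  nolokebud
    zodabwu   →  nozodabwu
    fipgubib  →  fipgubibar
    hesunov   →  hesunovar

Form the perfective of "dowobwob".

mimma and muhverud both begin with m- yet inflect differently (mimmim, nomuhverud), so the first letter is not what conditions the rule; the final letter is.
"dowobwob" ends in -b. The one such stem in the data (fipgubib → fipgubibar) adds -ar, so the same rule applies.
The other patterns: stems ending in -a drop the final letter and add -im; stems ending in -d or -u add the prefix no-.
So dowobwob → dowobwobar.

dowobwobar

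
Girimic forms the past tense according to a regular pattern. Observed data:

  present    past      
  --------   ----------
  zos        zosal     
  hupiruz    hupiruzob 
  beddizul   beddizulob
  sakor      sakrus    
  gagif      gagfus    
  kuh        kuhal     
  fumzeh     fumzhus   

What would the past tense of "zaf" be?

kuh and fumzeh both end in -h yet inflect differently (kuhal, fumzhus), so the final letter is not what conditions the rule; the number of vowels is.
"zaf" has 1 vowel. The stems with 1 vowel (kuh → kuhal, zos → zosal) add -al.
The other patterns: stems with 2 vowels delete the last vowel and add -us; stems with 3 vowels add -ob.
So zaf → zafal.

zafal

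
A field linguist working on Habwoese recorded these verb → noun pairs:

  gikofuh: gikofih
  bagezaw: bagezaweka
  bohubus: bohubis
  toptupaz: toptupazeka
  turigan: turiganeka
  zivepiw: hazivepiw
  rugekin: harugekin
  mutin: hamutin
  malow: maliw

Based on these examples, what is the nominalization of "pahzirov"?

"pahzirov" has last vowel 'o'. The one such stem in the data (malow → maliw) changes the last vowel to 'i' (as do bohubus, gikofuh), so the same rule applies.
The other patterns: stems whose last vowel is 'i' add the prefix ha-; stems whose last vowel is 'a' add -eka.
So pahzirov → pahziriv.

pahziriv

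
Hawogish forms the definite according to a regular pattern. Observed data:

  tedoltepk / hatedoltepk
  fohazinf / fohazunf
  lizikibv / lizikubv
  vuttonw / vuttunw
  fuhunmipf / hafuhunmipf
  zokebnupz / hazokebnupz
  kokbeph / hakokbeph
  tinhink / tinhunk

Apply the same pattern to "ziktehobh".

ziktehubh

fuhunmipf and fohazinf both end in -f yet inflect differently (hafuhunmipf, fohazunf), so the final letter is not what conditions the rule; the second-to-last letter is.
"ziktehobh" has second-to-last letter 'b'. The one such stem in the data (lizikibv → lizikubv) changes the last vowel to 'u' (as do fohazinf, tinhink), so the same rule applies.
The other pattern: stems whose second-to-last letter is 'p' add the prefix ha-.
So ziktehobh → ziktehubh.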